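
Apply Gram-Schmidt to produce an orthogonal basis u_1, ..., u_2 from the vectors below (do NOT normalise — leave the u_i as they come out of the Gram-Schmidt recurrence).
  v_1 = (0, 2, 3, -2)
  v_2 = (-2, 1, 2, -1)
Orthogonal basis:
  u_1 = (0, 2, 3, -2)
  u_2 = (-2, -3/17, 4/17, 3/17)

Apply the Gram-Schmidt recurrence
  u_1 = v_1
  u_i = v_i − Σ_{j<i} ((v_i · u_j) / (u_j · u_j)) · u_j.

Step by step this gives:
  u_1 = (0, 2, 3, -2)
  u_2 = (-2, -3/17, 4/17, 3/17)

Orthogonality check:
  u_2 · u_1 = 0 (should be 0)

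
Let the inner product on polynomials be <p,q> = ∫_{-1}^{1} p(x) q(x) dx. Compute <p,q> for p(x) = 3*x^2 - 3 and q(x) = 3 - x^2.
<p,q> = -56/5

Expand the product: p(x)·q(x) = -3*x^4 + 12*x^2 - 9.
∫_{-1}^{1} of each monomial x^k gives [2/(k+1) if k even, 0 if k odd]. Integrating term-by-term (or equivalently evaluating the antiderivative F(x) = -3*x^5/5 + 4*x^3 - 9*x at the endpoints):
  F(1) − F(−1) = -28/5 − (28/5) = -56/5.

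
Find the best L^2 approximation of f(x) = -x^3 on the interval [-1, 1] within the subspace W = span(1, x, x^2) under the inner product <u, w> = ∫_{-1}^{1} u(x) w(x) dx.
g(x) = -3*x/5

The best approximation g ∈ W is the orthogonal projection of f onto W. Writing g = a_0 + a_1 x + a_2 x^2, the coefficients solve the normal equations G · a = b where
  G_{ij} = <φ_i, φ_j> and b_i = <f, φ_i>, with φ_0 = 1, φ_1 = x, φ_2 = x^2.
G =
  [2, 0, 2/3]
  [0, 2/3, 0]
  [2/3, 0, 2/5],
b = (0, -2/5, 0).
Solving gives a_0 = 0, a_1 = -3/5, a_2 = 0, so
  g(x) = -3*x/5.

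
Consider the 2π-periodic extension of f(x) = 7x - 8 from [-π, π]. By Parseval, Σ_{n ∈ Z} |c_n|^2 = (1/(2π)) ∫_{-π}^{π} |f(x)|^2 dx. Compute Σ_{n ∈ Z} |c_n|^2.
Σ |c_n|^2 = 49π^2/3 + 64

Expand and integrate term by term over [-π, π]:
  ∫ (7x)^2 dx = 49·(2π^3/3); ∫ 2·7·(-8)·x dx = 0 (odd integrand); ∫ (-8)^2 dx = 64·2π.
So (1/(2π)) ∫_{-π}^{π} (7x - 8)^2 dx = 49π^2/3 + 64 = 49π^2/3 + 64.
Parseval ⇒ Σ |c_n|^2 = 49π^2/3 + 64.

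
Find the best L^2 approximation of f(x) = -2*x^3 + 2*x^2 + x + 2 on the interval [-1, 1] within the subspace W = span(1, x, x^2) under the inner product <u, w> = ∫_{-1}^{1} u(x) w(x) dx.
g(x) = 2*x^2 - x/5 + 2

The best approximation g ∈ W is the orthogonal projection of f onto W. Writing g = a_0 + a_1 x + a_2 x^2, the coefficients solve the normal equations G · a = b where
  G_{ij} = <φ_i, φ_j> and b_i = <f, φ_i>, with φ_0 = 1, φ_1 = x, φ_2 = x^2.
G =
  [2, 0, 2/3]
  [0, 2/3, 0]
  [2/3, 0, 2/5],
b = (16/3, -2/15, 32/15).
Solving gives a_0 = 2, a_1 = -1/5, a_2 = 2, so
  g(x) = 2*x^2 - x/5 + 2.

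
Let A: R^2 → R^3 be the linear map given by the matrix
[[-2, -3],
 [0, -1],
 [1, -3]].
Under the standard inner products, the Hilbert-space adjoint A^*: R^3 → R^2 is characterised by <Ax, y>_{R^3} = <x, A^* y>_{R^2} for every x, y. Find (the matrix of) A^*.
A^* = A^T =
[[-2, 0, 1],
 [-3, -1, -3]]

For real matrices with standard dot products, the defining identity <Ax, y> = <x, A^* y> gives (Ax)^T y = x^T (A^*) y, i.e. x^T A^T y = x^T (A^*) y. Since this holds for all x, y, we must have A^* = A^T. Therefore
A^* =
[[-2, 0, 1],
 [-3, -1, -3]].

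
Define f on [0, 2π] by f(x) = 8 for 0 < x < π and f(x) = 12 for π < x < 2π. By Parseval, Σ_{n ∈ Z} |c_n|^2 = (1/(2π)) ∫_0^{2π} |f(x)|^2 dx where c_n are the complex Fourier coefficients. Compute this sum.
Σ |c_n|^2 = 104

Parseval equates the L^2 energy of f (normalised by 1/(2π)) with the ℓ^2 sum of its Fourier coefficients: (1/(2π)) ∫_0^{2π} |f|^2 = Σ |c_n|^2.
Compute the left side: (1/(2π)) [∫_0^π 8^2 dx + ∫_π^{2π} 12^2 dx] = (1/(2π)) · (64π + 144π) = (64 + 144)/2 = 104.
So Σ_{n ∈ Z} |c_n|^2 = 104.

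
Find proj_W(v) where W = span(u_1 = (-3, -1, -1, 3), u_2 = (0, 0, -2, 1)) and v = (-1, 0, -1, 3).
proj_W(v) = (-8/5, -8/15, -22/15, 31/15)

Set up U = [u_1 | ... | u_2] ∈ R^(4×2). The projector onto W = col(U) is P = U (U^T U)^(-1) U^T.
Compute U^T U =
  [20, 5]
  [5, 5],
and U^T v = (13, 5).
Solve U^T U · c = U^T v for the coefficients: c = (8/15, 7/15). The projection is proj_W(v) = U c.
Check: (v - proj_W(v)) · u_1 = 0  (should be 0).
Check: (v - proj_W(v)) · u_2 = 0  (should be 0).
Result: proj_W(v) = (-8/5, -8/15, -22/15, 31/15).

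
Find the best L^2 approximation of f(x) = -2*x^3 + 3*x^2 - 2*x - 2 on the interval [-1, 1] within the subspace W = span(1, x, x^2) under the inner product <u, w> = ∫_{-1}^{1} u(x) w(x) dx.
g(x) = 3*x^2 - 16*x/5 - 2

The best approximation g ∈ W is the orthogonal projection of f onto W. Writing g = a_0 + a_1 x + a_2 x^2, the coefficients solve the normal equations G · a = b where
  G_{ij} = <φ_i, φ_j> and b_i = <f, φ_i>, with φ_0 = 1, φ_1 = x, φ_2 = x^2.
G =
  [2, 0, 2/3]
  [0, 2/3, 0]
  [2/3, 0, 2/5],
b = (-2, -32/15, -2/15).
Solving gives a_0 = -2, a_1 = -16/5, a_2 = 3, so
  g(x) = 3*x^2 - 16*x/5 - 2.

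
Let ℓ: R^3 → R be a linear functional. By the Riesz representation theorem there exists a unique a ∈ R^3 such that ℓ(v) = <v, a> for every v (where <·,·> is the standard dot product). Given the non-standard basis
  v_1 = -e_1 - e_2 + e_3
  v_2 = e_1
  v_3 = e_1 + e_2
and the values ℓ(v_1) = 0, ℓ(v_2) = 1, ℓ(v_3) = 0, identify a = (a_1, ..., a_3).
a = (1, -1, 0)

Write a = (a_1, ..., a_3) in the standard basis. For each basis vector v_i, ℓ(v_i) = <v_i, a> is a linear equation in the a_j's. Collect the n equations into a matrix system V a = ℓ, where row i of V is v_i (expressed in the standard basis). Since V is invertible (lower-triangular with 1s on the diagonal, up to permutation), solve by back-substitution:
  V =
[[-1, -1, 1],
 [1, 0, 0],
 [1, 1, 0]]
  V a = (0, 1, 0)
Solving gives a = (1, -1, 0).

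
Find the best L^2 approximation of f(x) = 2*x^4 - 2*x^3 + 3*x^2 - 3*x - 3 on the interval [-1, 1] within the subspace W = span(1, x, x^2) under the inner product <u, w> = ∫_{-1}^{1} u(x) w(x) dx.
g(x) = 33*x^2/7 - 21*x/5 - 111/35

The best approximation g ∈ W is the orthogonal projection of f onto W. Writing g = a_0 + a_1 x + a_2 x^2, the coefficients solve the normal equations G · a = b where
  G_{ij} = <φ_i, φ_j> and b_i = <f, φ_i>, with φ_0 = 1, φ_1 = x, φ_2 = x^2.
G =
  [2, 0, 2/3]
  [0, 2/3, 0]
  [2/3, 0, 2/5],
b = (-16/5, -14/5, -8/35).
Solving gives a_0 = -111/35, a_1 = -21/5, a_2 = 33/7, so
  g(x) = 33*x^2/7 - 21*x/5 - 111/35.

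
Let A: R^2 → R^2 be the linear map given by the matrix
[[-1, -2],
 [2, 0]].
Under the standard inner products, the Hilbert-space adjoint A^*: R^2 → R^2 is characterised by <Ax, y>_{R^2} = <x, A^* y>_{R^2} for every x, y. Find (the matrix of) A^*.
A^* = A^T =
[[-1, 2],
 [-2, 0]]

For real matrices with standard dot products, the defining identity <Ax, y> = <x, A^* y> gives (Ax)^T y = x^T (A^*) y, i.e. x^T A^T y = x^T (A^*) y. Since this holds for all x, y, we must have A^* = A^T. Therefore
A^* =
[[-1, 2],
 [-2, 0]].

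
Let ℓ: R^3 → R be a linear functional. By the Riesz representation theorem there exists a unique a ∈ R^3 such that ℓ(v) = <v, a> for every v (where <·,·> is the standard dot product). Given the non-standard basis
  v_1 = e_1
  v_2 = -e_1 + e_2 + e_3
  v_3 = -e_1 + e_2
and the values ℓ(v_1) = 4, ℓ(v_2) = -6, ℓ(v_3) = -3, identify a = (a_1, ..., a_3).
a = (4, 1, -3)

Write a = (a_1, ..., a_3) in the standard basis. For each basis vector v_i, ℓ(v_i) = <v_i, a> is a linear equation in the a_j's. Collect the n equations into a matrix system V a = ℓ, where row i of V is v_i (expressed in the standard basis). Since V is invertible (lower-triangular with 1s on the diagonal, up to permutation), solve by back-substitution:
  V =
[[1, 0, 0],
 [-1, 1, 1],
 [-1, 1, 0]]
  V a = (4, -6, -3)
Solving gives a = (4, 1, -3).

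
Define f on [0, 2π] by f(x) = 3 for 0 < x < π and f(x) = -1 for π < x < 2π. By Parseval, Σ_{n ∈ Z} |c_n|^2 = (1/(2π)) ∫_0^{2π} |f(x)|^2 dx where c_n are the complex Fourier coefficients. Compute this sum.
Σ |c_n|^2 = 5

Parseval equates the L^2 energy of f (normalised by 1/(2π)) with the ℓ^2 sum of its Fourier coefficients: (1/(2π)) ∫_0^{2π} |f|^2 = Σ |c_n|^2.
Compute the left side: (1/(2π)) [∫_0^π 3^2 dx + ∫_π^{2π} (-1)^2 dx] = (1/(2π)) · (9π + 1π) = (9 + 1)/2 = 5.
So Σ_{n ∈ Z} |c_n|^2 = 5.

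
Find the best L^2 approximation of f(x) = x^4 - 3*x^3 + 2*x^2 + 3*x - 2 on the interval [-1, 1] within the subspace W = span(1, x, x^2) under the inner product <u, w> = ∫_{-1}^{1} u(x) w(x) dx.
g(x) = 20*x^2/7 + 6*x/5 - 73/35

The best approximation g ∈ W is the orthogonal projection of f onto W. Writing g = a_0 + a_1 x + a_2 x^2, the coefficients solve the normal equations G · a = b where
  G_{ij} = <φ_i, φ_j> and b_i = <f, φ_i>, with φ_0 = 1, φ_1 = x, φ_2 = x^2.
G =
  [2, 0, 2/3]
  [0, 2/3, 0]
  [2/3, 0, 2/5],
b = (-34/15, 4/5, -26/105).
Solving gives a_0 = -73/35, a_1 = 6/5, a_2 = 20/7, so
  g(x) = 20*x^2/7 + 6*x/5 - 73/35.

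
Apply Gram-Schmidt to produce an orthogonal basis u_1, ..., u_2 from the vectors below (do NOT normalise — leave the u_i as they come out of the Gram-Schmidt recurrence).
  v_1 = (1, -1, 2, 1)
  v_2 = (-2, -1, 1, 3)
Orthogonal basis:
  u_1 = (1, -1, 2, 1)
  u_2 = (-18/7, -3/7, -1/7, 17/7)

Apply the Gram-Schmidt recurrence
  u_1 = v_1
  u_i = v_i − Σ_{j<i} ((v_i · u_j) / (u_j · u_j)) · u_j.

Step by step this gives:
  u_1 = (1, -1, 2, 1)
  u_2 = (-18/7, -3/7, -1/7, 17/7)

Orthogonality check:
  u_2 · u_1 = 0 (should be 0)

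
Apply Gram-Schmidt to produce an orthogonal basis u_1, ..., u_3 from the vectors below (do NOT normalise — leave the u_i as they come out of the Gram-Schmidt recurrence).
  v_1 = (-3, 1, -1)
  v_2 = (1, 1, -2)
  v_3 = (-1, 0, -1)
Orthogonal basis:
  u_1 = (-3, 1, -1)
  u_2 = (1, 1, -2)
  u_3 = (-5/66, -35/66, -10/33)

Apply the Gram-Schmidt recurrence
  u_1 = v_1
  u_i = v_i − Σ_{j<i} ((v_i · u_j) / (u_j · u_j)) · u_j.

Step by step this gives:
  u_1 = (-3, 1, -1)
  u_2 = (1, 1, -2)
  u_3 = (-5/66, -35/66, -10/33)

Orthogonality check:
  u_2 · u_1 = 0 (should be 0)
  u_3 · u_1 = 0 (should be 0)
  u_3 · u_2 = 0 (should be 0)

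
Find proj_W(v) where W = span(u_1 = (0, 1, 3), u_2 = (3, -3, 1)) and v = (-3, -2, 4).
proj_W(v) = (3/19, 16/19, 58/19)

Set up U = [u_1 | ... | u_2] ∈ R^(3×2). The projector onto W = col(U) is P = U (U^T U)^(-1) U^T.
Compute U^T U =
  [10, 0]
  [0, 19],
and U^T v = (10, 1).
Solve U^T U · c = U^T v for the coefficients: c = (1, 1/19). The projection is proj_W(v) = U c.
Check: (v - proj_W(v)) · u_1 = 0  (should be 0).
Check: (v - proj_W(v)) · u_2 = 0  (should be 0).
Result: proj_W(v) = (3/19, 16/19, 58/19).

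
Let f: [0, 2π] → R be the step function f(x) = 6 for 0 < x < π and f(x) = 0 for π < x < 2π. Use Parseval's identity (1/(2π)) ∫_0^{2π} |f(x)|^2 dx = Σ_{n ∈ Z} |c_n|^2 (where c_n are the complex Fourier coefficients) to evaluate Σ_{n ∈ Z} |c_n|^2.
Σ |c_n|^2 = 18

Parseval equates the L^2 energy of f (normalised by 1/(2π)) with the ℓ^2 sum of its Fourier coefficients: (1/(2π)) ∫_0^{2π} |f|^2 = Σ |c_n|^2.
Compute the left side: (1/(2π)) [∫_0^π 6^2 dx + ∫_π^{2π} 0^2 dx] = (1/(2π)) · (36π + 0π) = (36 + 0)/2 = 18.
So Σ_{n ∈ Z} |c_n|^2 = 18.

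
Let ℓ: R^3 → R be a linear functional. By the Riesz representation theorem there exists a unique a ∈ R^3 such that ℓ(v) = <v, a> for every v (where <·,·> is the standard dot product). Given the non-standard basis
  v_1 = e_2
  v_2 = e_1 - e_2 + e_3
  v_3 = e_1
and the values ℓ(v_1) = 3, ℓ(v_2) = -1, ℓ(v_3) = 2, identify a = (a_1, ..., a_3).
a = (2, 3, 0)

Write a = (a_1, ..., a_3) in the standard basis. For each basis vector v_i, ℓ(v_i) = <v_i, a> is a linear equation in the a_j's. Collect the n equations into a matrix system V a = ℓ, where row i of V is v_i (expressed in the standard basis). Since V is invertible (lower-triangular with 1s on the diagonal, up to permutation), solve by back-substitution:
  V =
[[0, 1, 0],
 [1, -1, 1],
 [1, 0, 0]]
  V a = (3, -1, 2)
Solving gives a = (2, 3, 0).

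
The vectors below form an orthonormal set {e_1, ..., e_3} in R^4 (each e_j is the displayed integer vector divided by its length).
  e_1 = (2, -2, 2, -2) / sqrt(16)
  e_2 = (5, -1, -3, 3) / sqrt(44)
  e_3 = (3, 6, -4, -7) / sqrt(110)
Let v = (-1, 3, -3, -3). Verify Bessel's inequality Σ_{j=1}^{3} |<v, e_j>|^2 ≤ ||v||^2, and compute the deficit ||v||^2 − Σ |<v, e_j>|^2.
Σ |<v, e_j>|^2 = 132/5; ||v||^2 = 28; deficit = 8/5

Write each e_j = u_j / sqrt(<u_j, u_j>) where u_j is the displayed integer vector. Then <v, e_j> = <v, u_j> / sqrt(<u_j, u_j>), so |<v, e_j>|^2 = <v, u_j>^2 / <u_j, u_j>.
Coefficients: <v, e_1> = -8/sqrt(16), <v, e_2> = -8/sqrt(44), <v, e_3> = 48/sqrt(110).
Square and sum: Σ |<v, e_j>|^2 = 132/5.
Compute ||v||^2 = v·v = 28.
Deficit = 28 − 132/5 = 8/5 ≥ 0, confirming Bessel's inequality. (The deficit equals ||v − Σ <v,e_j> e_j||^2, the squared distance from v to span{e_j}.)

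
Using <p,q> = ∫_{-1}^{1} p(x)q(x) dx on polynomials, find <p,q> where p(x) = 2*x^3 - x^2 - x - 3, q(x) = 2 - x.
<p,q> = -202/15

Expand the product: p(x)·q(x) = -2*x^4 + 5*x^3 - x^2 + x - 6.
∫_{-1}^{1} of each monomial x^k gives [2/(k+1) if k even, 0 if k odd]. Integrating term-by-term (or equivalently evaluating the antiderivative F(x) = -2*x^5/5 + 5*x^4/4 - x^3/3 + x^2/2 - 6*x at the endpoints):
  F(1) − F(−1) = -299/60 − (509/60) = -202/15.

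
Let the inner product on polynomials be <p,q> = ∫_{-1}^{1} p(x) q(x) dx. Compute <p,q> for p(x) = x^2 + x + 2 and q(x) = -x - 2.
<p,q> = -10

Expand the product: p(x)·q(x) = -x^3 - 3*x^2 - 4*x - 4.
∫_{-1}^{1} of each monomial x^k gives [2/(k+1) if k even, 0 if k odd]. Integrating term-by-term (or equivalently evaluating the antiderivative F(x) = -x^4/4 - x^3 - 2*x^2 - 4*x at the endpoints):
  F(1) − F(−1) = -29/4 − (11/4) = -10.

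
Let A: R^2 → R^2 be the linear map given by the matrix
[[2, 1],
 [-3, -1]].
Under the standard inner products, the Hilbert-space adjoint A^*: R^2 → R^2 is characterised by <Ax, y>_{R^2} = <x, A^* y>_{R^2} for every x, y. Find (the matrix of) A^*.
A^* = A^T =
[[2, -3],
 [1, -1]]

For real matrices with standard dot products, the defining identity <Ax, y> = <x, A^* y> gives (Ax)^T y = x^T (A^*) y, i.e. x^T A^T y = x^T (A^*) y. Since this holds for all x, y, we must have A^* = A^T. Therefore
A^* =
[[2, -3],
 [1, -1]].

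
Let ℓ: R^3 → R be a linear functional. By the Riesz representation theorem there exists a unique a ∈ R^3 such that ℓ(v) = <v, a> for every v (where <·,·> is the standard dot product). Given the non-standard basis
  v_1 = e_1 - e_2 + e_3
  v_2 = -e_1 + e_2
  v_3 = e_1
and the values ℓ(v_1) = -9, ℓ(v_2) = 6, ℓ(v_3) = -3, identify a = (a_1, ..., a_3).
a = (-3, 3, -3)

Write a = (a_1, ..., a_3) in the standard basis. For each basis vector v_i, ℓ(v_i) = <v_i, a> is a linear equation in the a_j's. Collect the n equations into a matrix system V a = ℓ, where row i of V is v_i (expressed in the standard basis). Since V is invertible (lower-triangular with 1s on the diagonal, up to permutation), solve by back-substitution:
  V =
[[1, -1, 1],
 [-1, 1, 0],
 [1, 0, 0]]
  V a = (-9, 6, -3)
Solving gives a = (-3, 3, -3).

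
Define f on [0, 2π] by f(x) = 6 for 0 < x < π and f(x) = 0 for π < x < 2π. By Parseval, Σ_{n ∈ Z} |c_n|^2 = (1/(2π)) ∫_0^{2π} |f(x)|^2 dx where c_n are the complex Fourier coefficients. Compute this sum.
Σ |c_n|^2 = 18

Parseval equates the L^2 energy of f (normalised by 1/(2π)) with the ℓ^2 sum of its Fourier coefficients: (1/(2π)) ∫_0^{2π} |f|^2 = Σ |c_n|^2.
Compute the left side: (1/(2π)) [∫_0^π 6^2 dx + ∫_π^{2π} 0^2 dx] = (1/(2π)) · (36π + 0π) = (36 + 0)/2 = 18.
So Σ_{n ∈ Z} |c_n|^2 = 18.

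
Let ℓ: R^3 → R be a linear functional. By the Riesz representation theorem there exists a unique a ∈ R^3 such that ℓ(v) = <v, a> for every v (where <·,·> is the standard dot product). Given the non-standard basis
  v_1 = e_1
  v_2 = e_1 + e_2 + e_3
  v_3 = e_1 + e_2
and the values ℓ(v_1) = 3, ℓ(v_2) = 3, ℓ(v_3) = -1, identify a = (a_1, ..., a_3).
a = (3, -4, 4)

Write a = (a_1, ..., a_3) in the standard basis. For each basis vector v_i, ℓ(v_i) = <v_i, a> is a linear equation in the a_j's. Collect the n equations into a matrix system V a = ℓ, where row i of V is v_i (expressed in the standard basis). Since V is invertible (lower-triangular with 1s on the diagonal, up to permutation), solve by back-substitution:
  V =
[[1, 0, 0],
 [1, 1, 1],
 [1, 1, 0]]
  V a = (3, 3, -1)
Solving gives a = (3, -4, 4).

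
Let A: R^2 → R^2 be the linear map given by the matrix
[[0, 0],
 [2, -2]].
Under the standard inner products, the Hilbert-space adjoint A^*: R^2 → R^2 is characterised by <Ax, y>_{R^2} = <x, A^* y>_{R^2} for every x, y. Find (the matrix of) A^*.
A^* = A^T =
[[0, 2],
 [0, -2]]

For real matrices with standard dot products, the defining identity <Ax, y> = <x, A^* y> gives (Ax)^T y = x^T (A^*) y, i.e. x^T A^T y = x^T (A^*) y. Since this holds for all x, y, we must have A^* = A^T. Therefore
A^* =
[[0, 2],
 [0, -2]].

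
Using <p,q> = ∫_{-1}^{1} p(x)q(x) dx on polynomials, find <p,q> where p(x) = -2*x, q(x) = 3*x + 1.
<p,q> = -4

Expand the product: p(x)·q(x) = -6*x^2 - 2*x.
∫_{-1}^{1} of each monomial x^k gives [2/(k+1) if k even, 0 if k odd]. Integrating term-by-term (or equivalently evaluating the antiderivative F(x) = -2*x^3 - x^2 at the endpoints):
  F(1) − F(−1) = -3 − (1) = -4.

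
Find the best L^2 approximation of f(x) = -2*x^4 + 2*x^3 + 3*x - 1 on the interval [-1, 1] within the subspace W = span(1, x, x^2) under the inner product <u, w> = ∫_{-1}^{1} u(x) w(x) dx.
g(x) = -12*x^2/7 + 21*x/5 - 29/35

The best approximation g ∈ W is the orthogonal projection of f onto W. Writing g = a_0 + a_1 x + a_2 x^2, the coefficients solve the normal equations G · a = b where
  G_{ij} = <φ_i, φ_j> and b_i = <f, φ_i>, with φ_0 = 1, φ_1 = x, φ_2 = x^2.
G =
  [2, 0, 2/3]
  [0, 2/3, 0]
  [2/3, 0, 2/5],
b = (-14/5, 14/5, -26/21).
Solving gives a_0 = -29/35, a_1 = 21/5, a_2 = -12/7, so
  g(x) = -12*x^2/7 + 21*x/5 - 29/35.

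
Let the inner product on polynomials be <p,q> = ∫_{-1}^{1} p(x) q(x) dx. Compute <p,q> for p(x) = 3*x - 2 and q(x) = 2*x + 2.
<p,q> = -4

Expand the product: p(x)·q(x) = 6*x^2 + 2*x - 4.
∫_{-1}^{1} of each monomial x^k gives [2/(k+1) if k even, 0 if k odd]. Integrating term-by-term (or equivalently evaluating the antiderivative F(x) = 2*x^3 + x^2 - 4*x at the endpoints):
  F(1) − F(−1) = -1 − (3) = -4.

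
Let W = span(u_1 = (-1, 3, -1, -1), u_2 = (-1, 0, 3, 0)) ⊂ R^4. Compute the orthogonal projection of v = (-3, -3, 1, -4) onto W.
proj_W(v) = (-12/29, -27/58, 54/29, 9/58)

Set up U = [u_1 | ... | u_2] ∈ R^(4×2). The projector onto W = col(U) is P = U (U^T U)^(-1) U^T.
Compute U^T U =
  [12, -2]
  [-2, 10],
and U^T v = (-3, 6).
Solve U^T U · c = U^T v for the coefficients: c = (-9/58, 33/58). The projection is proj_W(v) = U c.
Check: (v - proj_W(v)) · u_1 = 0  (should be 0).
Check: (v - proj_W(v)) · u_2 = 0  (should be 0).
Result: proj_W(v) = (-12/29, -27/58, 54/29, 9/58).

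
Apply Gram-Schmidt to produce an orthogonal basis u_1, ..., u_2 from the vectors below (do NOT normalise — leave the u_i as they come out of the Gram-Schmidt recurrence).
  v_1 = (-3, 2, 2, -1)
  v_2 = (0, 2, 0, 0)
Orthogonal basis:
  u_1 = (-3, 2, 2, -1)
  u_2 = (2/3, 14/9, -4/9, 2/9)

Apply the Gram-Schmidt recurrence
  u_1 = v_1
  u_i = v_i − Σ_{j<i} ((v_i · u_j) / (u_j · u_j)) · u_j.

Step by step this gives:
  u_1 = (-3, 2, 2, -1)
  u_2 = (2/3, 14/9, -4/9, 2/9)

Orthogonality check:
  u_2 · u_1 = 0 (should be 0)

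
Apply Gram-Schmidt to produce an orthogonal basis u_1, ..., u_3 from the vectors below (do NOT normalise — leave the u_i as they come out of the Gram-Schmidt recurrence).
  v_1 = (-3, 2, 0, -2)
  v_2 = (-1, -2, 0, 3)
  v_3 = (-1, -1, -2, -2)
Orthogonal basis:
  u_1 = (-3, 2, 0, -2)
  u_2 = (-38/17, -20/17, 0, 37/17)
  u_3 = (-58/189, -319/189, -2, -232/189)

Apply the Gram-Schmidt recurrence
  u_1 = v_1
  u_i = v_i − Σ_{j<i} ((v_i · u_j) / (u_j · u_j)) · u_j.

Step by step this gives:
  u_1 = (-3, 2, 0, -2)
  u_2 = (-38/17, -20/17, 0, 37/17)
  u_3 = (-58/189, -319/189, -2, -232/189)

Orthogonality check:
  u_2 · u_1 = 0 (should be 0)
  u_3 · u_1 = 0 (should be 0)
  u_3 · u_2 = 0 (should be 0)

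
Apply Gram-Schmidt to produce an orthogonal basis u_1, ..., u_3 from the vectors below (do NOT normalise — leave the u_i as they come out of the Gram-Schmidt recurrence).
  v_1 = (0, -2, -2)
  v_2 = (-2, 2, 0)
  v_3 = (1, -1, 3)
Orthogonal basis:
  u_1 = (0, -2, -2)
  u_2 = (-2, 1, -1)
  u_3 = (-1, -1, 1)

Apply the Gram-Schmidt recurrence
  u_1 = v_1
  u_i = v_i − Σ_{j<i} ((v_i · u_j) / (u_j · u_j)) · u_j.

Step by step this gives:
  u_1 = (0, -2, -2)
  u_2 = (-2, 1, -1)
  u_3 = (-1, -1, 1)

Orthogonality check:
  u_2 · u_1 = 0 (should be 0)
  u_3 · u_1 = 0 (should be 0)
  u_3 · u_2 = 0 (should be 0)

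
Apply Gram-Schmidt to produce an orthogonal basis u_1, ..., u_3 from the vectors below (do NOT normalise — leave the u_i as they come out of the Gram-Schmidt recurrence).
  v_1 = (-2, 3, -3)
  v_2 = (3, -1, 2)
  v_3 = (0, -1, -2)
Orthogonal basis:
  u_1 = (-2, 3, -3)
  u_2 = (18/11, 23/22, -1/22)
  u_3 = (57/83, -95/83, -133/83)

Apply the Gram-Schmidt recurrence
  u_1 = v_1
  u_i = v_i − Σ_{j<i} ((v_i · u_j) / (u_j · u_j)) · u_j.

Step by step this gives:
  u_1 = (-2, 3, -3)
  u_2 = (18/11, 23/22, -1/22)
  u_3 = (57/83, -95/83, -133/83)

Orthogonality check:
  u_2 · u_1 = 0 (should be 0)
  u_3 · u_1 = 0 (should be 0)
  u_3 · u_2 = 0 (should be 0)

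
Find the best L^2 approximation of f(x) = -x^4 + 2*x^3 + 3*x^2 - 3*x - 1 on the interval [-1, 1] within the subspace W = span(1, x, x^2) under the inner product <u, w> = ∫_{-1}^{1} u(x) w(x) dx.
g(x) = 15*x^2/7 - 9*x/5 - 32/35

The best approximation g ∈ W is the orthogonal projection of f onto W. Writing g = a_0 + a_1 x + a_2 x^2, the coefficients solve the normal equations G · a = b where
  G_{ij} = <φ_i, φ_j> and b_i = <f, φ_i>, with φ_0 = 1, φ_1 = x, φ_2 = x^2.
G =
  [2, 0, 2/3]
  [0, 2/3, 0]
  [2/3, 0, 2/5],
b = (-2/5, -6/5, 26/105).
Solving gives a_0 = -32/35, a_1 = -9/5, a_2 = 15/7, so
  g(x) = 15*x^2/7 - 9*x/5 - 32/35.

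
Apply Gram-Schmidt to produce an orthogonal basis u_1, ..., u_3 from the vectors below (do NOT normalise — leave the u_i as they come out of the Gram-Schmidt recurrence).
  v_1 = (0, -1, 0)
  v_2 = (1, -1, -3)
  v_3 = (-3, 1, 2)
Orthogonal basis:
  u_1 = (0, -1, 0)
  u_2 = (1, 0, -3)
  u_3 = (-21/10, 0, -7/10)

Apply the Gram-Schmidt recurrence
  u_1 = v_1
  u_i = v_i − Σ_{j<i} ((v_i · u_j) / (u_j · u_j)) · u_j.

Step by step this gives:
  u_1 = (0, -1, 0)
  u_2 = (1, 0, -3)
  u_3 = (-21/10, 0, -7/10)

Orthogonality check:
  u_2 · u_1 = 0 (should be 0)
  u_3 · u_1 = 0 (should be 0)
  u_3 · u_2 = 0 (should be 0)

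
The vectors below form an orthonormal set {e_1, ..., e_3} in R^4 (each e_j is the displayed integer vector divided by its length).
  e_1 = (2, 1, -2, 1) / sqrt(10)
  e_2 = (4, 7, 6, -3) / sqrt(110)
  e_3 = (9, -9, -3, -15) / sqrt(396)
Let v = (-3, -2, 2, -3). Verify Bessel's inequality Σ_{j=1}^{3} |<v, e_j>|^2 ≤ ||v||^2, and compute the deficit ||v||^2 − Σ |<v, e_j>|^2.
Σ |<v, e_j>|^2 = 25; ||v||^2 = 26; deficit = 1

Write each e_j = u_j / sqrt(<u_j, u_j>) where u_j is the displayed integer vector. Then <v, e_j> = <v, u_j> / sqrt(<u_j, u_j>), so |<v, e_j>|^2 = <v, u_j>^2 / <u_j, u_j>.
Coefficients: <v, e_1> = -15/sqrt(10), <v, e_2> = -5/sqrt(110), <v, e_3> = 30/sqrt(396).
Square and sum: Σ |<v, e_j>|^2 = 25.
Compute ||v||^2 = v·v = 26.
Deficit = 26 − 25 = 1 ≥ 0, confirming Bessel's inequality. (The deficit equals ||v − Σ <v,e_j> e_j||^2, the squared distance from v to span{e_j}.)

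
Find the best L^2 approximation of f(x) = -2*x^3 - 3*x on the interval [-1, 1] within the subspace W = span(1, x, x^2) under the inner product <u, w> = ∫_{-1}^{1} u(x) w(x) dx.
g(x) = -21*x/5

The best approximation g ∈ W is the orthogonal projection of f onto W. Writing g = a_0 + a_1 x + a_2 x^2, the coefficients solve the normal equations G · a = b where
  G_{ij} = <φ_i, φ_j> and b_i = <f, φ_i>, with φ_0 = 1, φ_1 = x, φ_2 = x^2.
G =
  [2, 0, 2/3]
  [0, 2/3, 0]
  [2/3, 0, 2/5],
b = (0, -14/5, 0).
Solving gives a_0 = 0, a_1 = -21/5, a_2 = 0, so
  g(x) = -21*x/5.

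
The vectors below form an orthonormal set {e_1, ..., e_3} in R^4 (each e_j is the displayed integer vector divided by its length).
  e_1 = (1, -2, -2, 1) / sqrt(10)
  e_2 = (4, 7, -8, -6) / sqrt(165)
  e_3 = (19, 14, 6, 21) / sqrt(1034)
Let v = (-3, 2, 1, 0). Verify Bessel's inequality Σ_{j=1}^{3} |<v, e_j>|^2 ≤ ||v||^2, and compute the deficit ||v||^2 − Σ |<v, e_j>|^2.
Σ |<v, e_j>|^2 = 415/47; ||v||^2 = 14; deficit = 243/47

Write each e_j = u_j / sqrt(<u_j, u_j>) where u_j is the displayed integer vector. Then <v, e_j> = <v, u_j> / sqrt(<u_j, u_j>), so |<v, e_j>|^2 = <v, u_j>^2 / <u_j, u_j>.
Coefficients: <v, e_1> = -9/sqrt(10), <v, e_2> = -6/sqrt(165), <v, e_3> = -23/sqrt(1034).
Square and sum: Σ |<v, e_j>|^2 = 415/47.
Compute ||v||^2 = v·v = 14.
Deficit = 14 − 415/47 = 243/47 ≥ 0, confirming Bessel's inequality. (The deficit equals ||v − Σ <v,e_j> e_j||^2, the squared distance from v to span{e_j}.)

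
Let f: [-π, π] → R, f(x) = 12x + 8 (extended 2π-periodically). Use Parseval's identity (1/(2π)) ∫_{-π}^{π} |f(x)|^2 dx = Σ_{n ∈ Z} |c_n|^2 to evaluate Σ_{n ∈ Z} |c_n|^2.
Σ |c_n|^2 = 48π^2 + 64

Expand and integrate term by term over [-π, π]:
  ∫ (12x)^2 dx = 144·(2π^3/3); ∫ 2·12·(8)·x dx = 0 (odd integrand); ∫ 8^2 dx = 64·2π.
So (1/(2π)) ∫_{-π}^{π} (12x + 8)^2 dx = 144π^2/3 + 64 = 48π^2 + 64.
Parseval ⇒ Σ |c_n|^2 = 48π^2 + 64.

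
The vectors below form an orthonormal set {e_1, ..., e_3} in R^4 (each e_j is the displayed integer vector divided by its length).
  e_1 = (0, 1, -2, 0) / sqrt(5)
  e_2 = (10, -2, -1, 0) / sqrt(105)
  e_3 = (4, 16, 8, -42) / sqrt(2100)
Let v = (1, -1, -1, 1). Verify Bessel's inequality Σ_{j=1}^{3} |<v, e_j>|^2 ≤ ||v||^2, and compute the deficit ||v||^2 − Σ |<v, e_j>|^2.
Σ |<v, e_j>|^2 = 91/25; ||v||^2 = 4; deficit = 9/25

Write each e_j = u_j / sqrt(<u_j, u_j>) where u_j is the displayed integer vector. Then <v, e_j> = <v, u_j> / sqrt(<u_j, u_j>), so |<v, e_j>|^2 = <v, u_j>^2 / <u_j, u_j>.
Coefficients: <v, e_1> = 1/sqrt(5), <v, e_2> = 13/sqrt(105), <v, e_3> = -62/sqrt(2100).
Square and sum: Σ |<v, e_j>|^2 = 91/25.
Compute ||v||^2 = v·v = 4.
Deficit = 4 − 91/25 = 9/25 ≥ 0, confirming Bessel's inequality. (The deficit equals ||v − Σ <v,e_j> e_j||^2, the squared distance from v to span{e_j}.)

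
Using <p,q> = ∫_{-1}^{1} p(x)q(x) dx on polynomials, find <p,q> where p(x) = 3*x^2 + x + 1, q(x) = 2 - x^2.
<p,q> = 92/15

Expand the product: p(x)·q(x) = -3*x^4 - x^3 + 5*x^2 + 2*x + 2.
∫_{-1}^{1} of each monomial x^k gives [2/(k+1) if k even, 0 if k odd]. Integrating term-by-term (or equivalently evaluating the antiderivative F(x) = -3*x^5/5 - x^4/4 + 5*x^3/3 + x^2 + 2*x at the endpoints):
  F(1) − F(−1) = 229/60 − (-139/60) = 92/15.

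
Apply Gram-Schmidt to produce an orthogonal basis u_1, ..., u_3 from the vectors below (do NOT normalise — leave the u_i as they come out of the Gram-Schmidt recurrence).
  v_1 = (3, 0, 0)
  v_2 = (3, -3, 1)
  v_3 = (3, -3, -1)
Orthogonal basis:
  u_1 = (3, 0, 0)
  u_2 = (0, -3, 1)
  u_3 = (0, -3/5, -9/5)

Apply the Gram-Schmidt recurrence
  u_1 = v_1
  u_i = v_i − Σ_{j<i} ((v_i · u_j) / (u_j · u_j)) · u_j.

Step by step this gives:
  u_1 = (3, 0, 0)
  u_2 = (0, -3, 1)
  u_3 = (0, -3/5, -9/5)

Orthogonality check:
  u_2 · u_1 = 0 (should be 0)
  u_3 · u_1 = 0 (should be 0)
  u_3 · u_2 = 0 (should be 0)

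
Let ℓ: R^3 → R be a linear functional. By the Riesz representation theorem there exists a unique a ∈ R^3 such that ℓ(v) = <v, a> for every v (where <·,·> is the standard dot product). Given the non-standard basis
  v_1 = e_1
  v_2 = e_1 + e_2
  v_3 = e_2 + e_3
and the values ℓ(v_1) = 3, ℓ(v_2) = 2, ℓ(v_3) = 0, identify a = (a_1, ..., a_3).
a = (3, -1, 1)

Write a = (a_1, ..., a_3) in the standard basis. For each basis vector v_i, ℓ(v_i) = <v_i, a> is a linear equation in the a_j's. Collect the n equations into a matrix system V a = ℓ, where row i of V is v_i (expressed in the standard basis). Since V is invertible (lower-triangular with 1s on the diagonal, up to permutation), solve by back-substitution:
  V =
[[1, 0, 0],
 [1, 1, 0],
 [0, 1, 1]]
  V a = (3, 2, 0)
Solving gives a = (3, -1, 1).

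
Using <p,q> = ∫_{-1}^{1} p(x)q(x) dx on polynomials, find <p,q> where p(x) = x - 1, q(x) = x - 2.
<p,q> = 14/3

Expand the product: p(x)·q(x) = x^2 - 3*x + 2.
∫_{-1}^{1} of each monomial x^k gives [2/(k+1) if k even, 0 if k odd]. Integrating term-by-term (or equivalently evaluating the antiderivative F(x) = x^3/3 - 3*x^2/2 + 2*x at the endpoints):
  F(1) − F(−1) = 5/6 − (-23/6) = 14/3.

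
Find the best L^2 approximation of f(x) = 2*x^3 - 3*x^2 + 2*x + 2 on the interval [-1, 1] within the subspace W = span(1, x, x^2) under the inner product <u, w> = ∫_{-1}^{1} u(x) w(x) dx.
g(x) = -3*x^2 + 16*x/5 + 2

The best approximation g ∈ W is the orthogonal projection of f onto W. Writing g = a_0 + a_1 x + a_2 x^2, the coefficients solve the normal equations G · a = b where
  G_{ij} = <φ_i, φ_j> and b_i = <f, φ_i>, with φ_0 = 1, φ_1 = x, φ_2 = x^2.
G =
  [2, 0, 2/3]
  [0, 2/3, 0]
  [2/3, 0, 2/5],
b = (2, 32/15, 2/15).
Solving gives a_0 = 2, a_1 = 16/5, a_2 = -3, so
  g(x) = -3*x^2 + 16*x/5 + 2.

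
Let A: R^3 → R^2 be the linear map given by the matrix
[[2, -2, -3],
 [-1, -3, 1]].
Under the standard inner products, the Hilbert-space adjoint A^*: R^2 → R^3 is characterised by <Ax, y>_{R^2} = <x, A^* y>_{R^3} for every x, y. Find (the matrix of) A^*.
A^* = A^T =
[[2, -1],
 [-2, -3],
 [-3, 1]]

For real matrices with standard dot products, the defining identity <Ax, y> = <x, A^* y> gives (Ax)^T y = x^T (A^*) y, i.e. x^T A^T y = x^T (A^*) y. Since this holds for all x, y, we must have A^* = A^T. Therefore
A^* =
[[2, -1],
 [-2, -3],
 [-3, 1]].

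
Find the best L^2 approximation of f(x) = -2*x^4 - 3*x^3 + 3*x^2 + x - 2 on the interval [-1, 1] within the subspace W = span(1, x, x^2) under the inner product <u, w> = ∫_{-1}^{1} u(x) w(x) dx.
g(x) = 9*x^2/7 - 4*x/5 - 64/35

The best approximation g ∈ W is the orthogonal projection of f onto W. Writing g = a_0 + a_1 x + a_2 x^2, the coefficients solve the normal equations G · a = b where
  G_{ij} = <φ_i, φ_j> and b_i = <f, φ_i>, with φ_0 = 1, φ_1 = x, φ_2 = x^2.
G =
  [2, 0, 2/3]
  [0, 2/3, 0]
  [2/3, 0, 2/5],
b = (-14/5, -8/15, -74/105).
Solving gives a_0 = -64/35, a_1 = -4/5, a_2 = 9/7, so
  g(x) = 9*x^2/7 - 4*x/5 - 64/35.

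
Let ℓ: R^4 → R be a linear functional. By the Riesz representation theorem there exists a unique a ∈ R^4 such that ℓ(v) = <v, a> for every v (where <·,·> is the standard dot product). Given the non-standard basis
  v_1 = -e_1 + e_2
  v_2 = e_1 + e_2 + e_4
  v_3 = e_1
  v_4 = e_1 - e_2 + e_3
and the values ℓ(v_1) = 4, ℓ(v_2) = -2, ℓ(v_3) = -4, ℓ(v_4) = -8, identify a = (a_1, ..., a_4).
a = (-4, 0, -4, 2)

Write a = (a_1, ..., a_4) in the standard basis. For each basis vector v_i, ℓ(v_i) = <v_i, a> is a linear equation in the a_j's. Collect the n equations into a matrix system V a = ℓ, where row i of V is v_i (expressed in the standard basis). Since V is invertible (lower-triangular with 1s on the diagonal, up to permutation), solve by back-substitution:
  V =
[[-1, 1, 0, 0],
 [1, 1, 0, 1],
 [1, 0, 0, 0],
 [1, -1, 1, 0]]
  V a = (4, -2, -4, -8)
Solving gives a = (-4, 0, -4, 2).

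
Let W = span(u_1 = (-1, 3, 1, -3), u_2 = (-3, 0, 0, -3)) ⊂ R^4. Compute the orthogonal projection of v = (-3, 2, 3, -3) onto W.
proj_W(v) = (-9/4, 9/4, 3/4, -15/4)

Set up U = [u_1 | ... | u_2] ∈ R^(4×2). The projector onto W = col(U) is P = U (U^T U)^(-1) U^T.
Compute U^T U =
  [20, 12]
  [12, 18],
and U^T v = (21, 18).
Solve U^T U · c = U^T v for the coefficients: c = (3/4, 1/2). The projection is proj_W(v) = U c.
Check: (v - proj_W(v)) · u_1 = 0  (should be 0).
Check: (v - proj_W(v)) · u_2 = 0  (should be 0).
Result: proj_W(v) = (-9/4, 9/4, 3/4, -15/4).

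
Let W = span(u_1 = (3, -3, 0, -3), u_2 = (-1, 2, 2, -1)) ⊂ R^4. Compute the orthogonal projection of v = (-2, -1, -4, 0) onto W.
proj_W(v) = (0, -1, -2, 2)

Set up U = [u_1 | ... | u_2] ∈ R^(4×2). The projector onto W = col(U) is P = U (U^T U)^(-1) U^T.
Compute U^T U =
  [27, -6]
  [-6, 10],
and U^T v = (-3, -8).
Solve U^T U · c = U^T v for the coefficients: c = (-1/3, -1). The projection is proj_W(v) = U c.
Check: (v - proj_W(v)) · u_1 = 0  (should be 0).
Check: (v - proj_W(v)) · u_2 = 0  (should be 0).
Result: proj_W(v) = (0, -1, -2, 2).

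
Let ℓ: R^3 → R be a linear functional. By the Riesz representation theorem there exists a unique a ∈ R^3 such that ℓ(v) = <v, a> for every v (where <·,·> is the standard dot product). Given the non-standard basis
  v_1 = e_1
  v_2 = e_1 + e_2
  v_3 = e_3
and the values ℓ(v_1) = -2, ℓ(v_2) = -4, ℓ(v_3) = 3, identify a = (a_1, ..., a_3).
a = (-2, -2, 3)

Write a = (a_1, ..., a_3) in the standard basis. For each basis vector v_i, ℓ(v_i) = <v_i, a> is a linear equation in the a_j's. Collect the n equations into a matrix system V a = ℓ, where row i of V is v_i (expressed in the standard basis). Since V is invertible (lower-triangular with 1s on the diagonal, up to permutation), solve by back-substitution:
  V =
[[1, 0, 0],
 [1, 1, 0],
 [0, 0, 1]]
  V a = (-2, -4, 3)
Solving gives a = (-2, -2, 3).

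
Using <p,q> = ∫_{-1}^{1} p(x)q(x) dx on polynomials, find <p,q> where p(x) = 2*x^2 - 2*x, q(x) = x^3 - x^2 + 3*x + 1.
<p,q> = -64/15

Expand the product: p(x)·q(x) = 2*x^5 - 4*x^4 + 8*x^3 - 4*x^2 - 2*x.
∫_{-1}^{1} of each monomial x^k gives [2/(k+1) if k even, 0 if k odd]. Integrating term-by-term (or equivalently evaluating the antiderivative F(x) = x^6/3 - 4*x^5/5 + 2*x^4 - 4*x^3/3 - x^2 at the endpoints):
  F(1) − F(−1) = -4/5 − (52/15) = -64/15.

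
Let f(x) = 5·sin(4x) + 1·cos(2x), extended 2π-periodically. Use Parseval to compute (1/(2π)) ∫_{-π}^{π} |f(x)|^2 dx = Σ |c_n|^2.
Σ |c_n|^2 = 13

Expand |f|^2 and use orthogonality of {sin(nx), cos(mx)} on [-π, π]:
  ∫_{-π}^{π} sin(nx)^2 dx = π, ∫ cos(mx)^2 dx = π, and cross terms integrate to 0.
So ∫_{-π}^{π} f(x)^2 dx = 5^2 · π + 1^2 · π = (25 + 1)π.
Divide by 2π: (25 + 1)/2 = 13.
By Parseval, this equals Σ |c_n|^2.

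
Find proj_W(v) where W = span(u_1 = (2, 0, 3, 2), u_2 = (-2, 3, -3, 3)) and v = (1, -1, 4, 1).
proj_W(v) = (524/239, -189/239, 786/239, 209/239)

Set up U = [u_1 | ... | u_2] ∈ R^(4×2). The projector onto W = col(U) is P = U (U^T U)^(-1) U^T.
Compute U^T U =
  [17, -7]
  [-7, 31],
and U^T v = (16, -14).
Solve U^T U · c = U^T v for the coefficients: c = (199/239, -63/239). The projection is proj_W(v) = U c.
Check: (v - proj_W(v)) · u_1 = 0  (should be 0).
Check: (v - proj_W(v)) · u_2 = 0  (should be 0).
Result: proj_W(v) = (524/239, -189/239, 786/239, 209/239).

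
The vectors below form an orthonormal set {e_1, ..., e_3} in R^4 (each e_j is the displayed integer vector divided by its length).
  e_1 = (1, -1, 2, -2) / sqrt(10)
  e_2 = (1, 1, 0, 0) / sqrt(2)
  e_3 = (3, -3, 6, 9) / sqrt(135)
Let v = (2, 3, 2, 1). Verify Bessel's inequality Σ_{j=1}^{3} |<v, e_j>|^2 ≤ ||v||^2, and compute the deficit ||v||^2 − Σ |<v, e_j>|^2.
Σ |<v, e_j>|^2 = 15; ||v||^2 = 18; deficit = 3

Write each e_j = u_j / sqrt(<u_j, u_j>) where u_j is the displayed integer vector. Then <v, e_j> = <v, u_j> / sqrt(<u_j, u_j>), so |<v, e_j>|^2 = <v, u_j>^2 / <u_j, u_j>.
Coefficients: <v, e_1> = 1/sqrt(10), <v, e_2> = 5/sqrt(2), <v, e_3> = 18/sqrt(135).
Square and sum: Σ |<v, e_j>|^2 = 15.
Compute ||v||^2 = v·v = 18.
Deficit = 18 − 15 = 3 ≥ 0, confirming Bessel's inequality. (The deficit equals ||v − Σ <v,e_j> e_j||^2, the squared distance from v to span{e_j}.)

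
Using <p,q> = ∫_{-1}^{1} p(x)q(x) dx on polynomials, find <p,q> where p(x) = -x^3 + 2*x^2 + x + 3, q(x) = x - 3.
<p,q> = -326/15

Expand the product: p(x)·q(x) = -x^4 + 5*x^3 - 5*x^2 - 9.
∫_{-1}^{1} of each monomial x^k gives [2/(k+1) if k even, 0 if k odd]. Integrating term-by-term (or equivalently evaluating the antiderivative F(x) = -x^5/5 + 5*x^4/4 - 5*x^3/3 - 9*x at the endpoints):
  F(1) − F(−1) = -577/60 − (727/60) = -326/15.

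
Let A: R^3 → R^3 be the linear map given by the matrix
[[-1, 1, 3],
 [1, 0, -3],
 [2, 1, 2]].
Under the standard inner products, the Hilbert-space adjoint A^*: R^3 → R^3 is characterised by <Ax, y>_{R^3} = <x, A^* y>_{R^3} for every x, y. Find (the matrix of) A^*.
A^* = A^T =
[[-1, 1, 2],
 [1, 0, 1],
 [3, -3, 2]]

For real matrices with standard dot products, the defining identity <Ax, y> = <x, A^* y> gives (Ax)^T y = x^T (A^*) y, i.e. x^T A^T y = x^T (A^*) y. Since this holds for all x, y, we must have A^* = A^T. Therefore
A^* =
[[-1, 1, 2],
 [1, 0, 1],
 [3, -3, 2]].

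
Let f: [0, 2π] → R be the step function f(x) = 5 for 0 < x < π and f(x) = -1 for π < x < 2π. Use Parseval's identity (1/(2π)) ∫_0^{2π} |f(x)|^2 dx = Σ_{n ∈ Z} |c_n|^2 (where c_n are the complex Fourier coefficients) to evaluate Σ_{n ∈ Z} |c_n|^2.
Σ |c_n|^2 = 13

Parseval equates the L^2 energy of f (normalised by 1/(2π)) with the ℓ^2 sum of its Fourier coefficients: (1/(2π)) ∫_0^{2π} |f|^2 = Σ |c_n|^2.
Compute the left side: (1/(2π)) [∫_0^π 5^2 dx + ∫_π^{2π} (-1)^2 dx] = (1/(2π)) · (25π + 1π) = (25 + 1)/2 = 13.
So Σ_{n ∈ Z} |c_n|^2 = 13.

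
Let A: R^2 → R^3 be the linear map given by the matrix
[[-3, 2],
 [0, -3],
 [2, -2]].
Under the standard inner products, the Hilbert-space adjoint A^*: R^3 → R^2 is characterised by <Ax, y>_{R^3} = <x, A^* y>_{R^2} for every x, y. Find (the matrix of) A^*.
A^* = A^T =
[[-3, 0, 2],
 [2, -3, -2]]

For real matrices with standard dot products, the defining identity <Ax, y> = <x, A^* y> gives (Ax)^T y = x^T (A^*) y, i.e. x^T A^T y = x^T (A^*) y. Since this holds for all x, y, we must have A^* = A^T. Therefore
A^* =
[[-3, 0, 2],
 [2, -3, -2]].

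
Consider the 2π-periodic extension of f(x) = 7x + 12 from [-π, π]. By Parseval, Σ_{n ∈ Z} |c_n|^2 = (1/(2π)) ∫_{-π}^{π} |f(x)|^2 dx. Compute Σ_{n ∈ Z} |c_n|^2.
Σ |c_n|^2 = 49π^2/3 + 144

Expand and integrate term by term over [-π, π]:
  ∫ (7x)^2 dx = 49·(2π^3/3); ∫ 2·7·(12)·x dx = 0 (odd integrand); ∫ 12^2 dx = 144·2π.
So (1/(2π)) ∫_{-π}^{π} (7x + 12)^2 dx = 49π^2/3 + 144 = 49π^2/3 + 144.
Parseval ⇒ Σ |c_n|^2 = 49π^2/3 + 144.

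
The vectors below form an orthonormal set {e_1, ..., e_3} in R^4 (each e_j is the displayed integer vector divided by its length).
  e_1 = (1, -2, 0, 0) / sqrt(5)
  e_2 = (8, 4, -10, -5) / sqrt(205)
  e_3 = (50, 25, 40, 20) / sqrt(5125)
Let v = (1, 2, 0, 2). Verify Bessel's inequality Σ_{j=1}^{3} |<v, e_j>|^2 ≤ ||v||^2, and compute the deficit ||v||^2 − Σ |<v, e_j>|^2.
Σ |<v, e_j>|^2 = 29/5; ||v||^2 = 9; deficit = 16/5

Write each e_j = u_j / sqrt(<u_j, u_j>) where u_j is the displayed integer vector. Then <v, e_j> = <v, u_j> / sqrt(<u_j, u_j>), so |<v, e_j>|^2 = <v, u_j>^2 / <u_j, u_j>.
Coefficients: <v, e_1> = -3/sqrt(5), <v, e_2> = 6/sqrt(205), <v, e_3> = 140/sqrt(5125).
Square and sum: Σ |<v, e_j>|^2 = 29/5.
Compute ||v||^2 = v·v = 9.
Deficit = 9 − 29/5 = 16/5 ≥ 0, confirming Bessel's inequality. (The deficit equals ||v − Σ <v,e_j> e_j||^2, the squared distance from v to span{e_j}.)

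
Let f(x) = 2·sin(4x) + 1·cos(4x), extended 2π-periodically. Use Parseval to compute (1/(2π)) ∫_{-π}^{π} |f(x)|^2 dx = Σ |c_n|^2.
Σ |c_n|^2 = 5/2

Expand |f|^2 and use orthogonality of {sin(nx), cos(mx)} on [-π, π]:
  ∫_{-π}^{π} sin(nx)^2 dx = π, ∫ cos(mx)^2 dx = π, and cross terms integrate to 0.
So ∫_{-π}^{π} f(x)^2 dx = 2^2 · π + 1^2 · π = (4 + 1)π.
Divide by 2π: (4 + 1)/2 = 5/2.
By Parseval, this equals Σ |c_n|^2.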